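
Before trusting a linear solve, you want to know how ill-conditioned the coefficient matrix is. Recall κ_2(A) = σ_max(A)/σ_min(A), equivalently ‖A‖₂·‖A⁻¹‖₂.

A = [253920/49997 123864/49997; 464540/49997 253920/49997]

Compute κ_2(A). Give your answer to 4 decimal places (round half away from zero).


AᵀA = [969802000/8649481 516981120/8649481; 516981120/8649481 276185664/8649481]; tr = 4311376/29929, det = 230400/29929
char-poly roots: 144 and 1600/29929
κ = σ_max/σ_min = 12/(40/173) = 51.9000

51.9000


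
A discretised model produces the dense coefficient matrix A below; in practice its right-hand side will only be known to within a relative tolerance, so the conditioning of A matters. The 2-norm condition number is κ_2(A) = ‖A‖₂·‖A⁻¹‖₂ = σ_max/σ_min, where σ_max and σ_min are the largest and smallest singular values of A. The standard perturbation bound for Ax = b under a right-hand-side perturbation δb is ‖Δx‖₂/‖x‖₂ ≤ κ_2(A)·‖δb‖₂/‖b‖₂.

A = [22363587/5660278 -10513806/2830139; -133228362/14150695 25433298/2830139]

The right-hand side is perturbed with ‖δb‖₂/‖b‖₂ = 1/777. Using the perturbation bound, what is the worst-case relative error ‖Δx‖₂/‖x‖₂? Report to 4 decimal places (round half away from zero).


0.4831

form AᵀA = [494097256523529/4739459620900 -23528122312149/236972981045; -23528122312149/236972981045 4481613986760/47394596209] with trace 1120402681569/5635504900 and determinant 395254161/1408876225
eigenvalues of AᵀA: λ = (tr ± √(tr²−4·det))/2 = 19881/100, 79524/56355049
κ_2(A) = √(λ_max/λ_min) = √((19881/100) / (79524/56355049)) = 375.3500
perturbation bound = 375.3500·1/777 = 0.4831


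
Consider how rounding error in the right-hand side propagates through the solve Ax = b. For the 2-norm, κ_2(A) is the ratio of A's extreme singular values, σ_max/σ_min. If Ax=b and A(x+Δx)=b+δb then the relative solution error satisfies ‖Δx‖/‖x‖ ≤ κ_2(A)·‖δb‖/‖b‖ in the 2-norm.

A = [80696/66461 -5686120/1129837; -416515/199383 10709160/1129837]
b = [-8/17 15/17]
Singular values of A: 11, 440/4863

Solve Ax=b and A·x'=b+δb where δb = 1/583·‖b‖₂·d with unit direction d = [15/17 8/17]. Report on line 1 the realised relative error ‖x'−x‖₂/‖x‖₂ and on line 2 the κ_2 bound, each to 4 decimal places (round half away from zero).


0.2085
0.2085

from the listed singular values, σ₁ = 11, σ_n = 440/4863
κ = σ_max/σ_min = 11/(440/4863) = 121.5750
bound on ‖Δx‖/‖x‖: κ·ε = 121.5750·1/583 = 0.2085
solve Ax = b  →  x = [-0.0200 0.0887]
2-norm of b is 1.0000; of x, 0.0909
δb = ε·‖b‖·d = [0.0015 0.0008]; solving A·Δx = δb gives ‖Δx‖ = 0.0190
dividing the unrounded norms, ‖Δx‖/‖x‖ = 0.2085
so the bound is sharp here: realised error equals the bound


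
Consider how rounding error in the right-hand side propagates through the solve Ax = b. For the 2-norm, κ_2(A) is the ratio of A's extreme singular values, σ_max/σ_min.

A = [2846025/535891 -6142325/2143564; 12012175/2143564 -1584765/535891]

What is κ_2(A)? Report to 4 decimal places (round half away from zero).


217.4000

AᵀA = [325671915625/5463575056 -10855435500/341473441; -10855435500/341473441 92641900225/5463575056]; tr = 723726325/9452552, det = 37515625/302481664
solving λ² − 723726325/9452552·λ + 37515625/302481664 = 0 gives λ = 1225/16, 30625/18905104
σ_max=√(1225/16)=(35/4), σ_min=√(30625/18905104)=(175/4348) → κ = 217.4000


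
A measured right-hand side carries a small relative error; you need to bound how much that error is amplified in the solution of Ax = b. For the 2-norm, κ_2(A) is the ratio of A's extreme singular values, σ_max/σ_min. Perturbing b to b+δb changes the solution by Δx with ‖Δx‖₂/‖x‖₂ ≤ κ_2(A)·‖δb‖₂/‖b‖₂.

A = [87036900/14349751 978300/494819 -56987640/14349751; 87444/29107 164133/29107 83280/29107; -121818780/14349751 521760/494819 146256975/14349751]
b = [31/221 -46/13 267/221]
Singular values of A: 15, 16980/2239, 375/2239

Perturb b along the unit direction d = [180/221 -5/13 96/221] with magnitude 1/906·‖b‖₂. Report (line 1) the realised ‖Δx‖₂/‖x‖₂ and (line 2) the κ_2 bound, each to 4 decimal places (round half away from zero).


σ_max = 15, σ_min = 375/2239
κ = σ_max/σ_min = 15/(375/2239) = 89.5600
perturbation bound = 89.5600·1/906 = 0.0989
solve Ax = b  →  x = [6.6999 -7.4813 6.4729]
‖b‖ = 3.7417, ‖x‖ = 11.9481
Δx = A⁻¹·δb where δb = 1/906·3.7417·d; ‖Δx‖ = 0.0247
dividing the unrounded norms, ‖Δx‖/‖x‖ = 0.0021
tightness: 0.0021 against a bound of 0.0989 (unrounded ratio ≈ 0.0209)

0.0021
0.0989


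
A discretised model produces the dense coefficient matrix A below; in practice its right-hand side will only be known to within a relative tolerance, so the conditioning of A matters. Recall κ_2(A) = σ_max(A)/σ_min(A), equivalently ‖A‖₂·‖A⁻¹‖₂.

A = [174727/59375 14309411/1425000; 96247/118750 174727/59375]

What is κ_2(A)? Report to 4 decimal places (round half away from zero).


228.0000

M = AᵀA = [210210533/22562500 4323270161/135375000; 4323270161/135375000 355750798873/3249000000]. tr(M)=123526757/1039680, det(M)=141158161/519840000
λ_max, λ_min = (123526757/1039680 ± √381442140510060529/27023362560000)/2 = 11881/100, 11881/5198400
so κ_2 = √((11881/100) / (11881/5198400)) = 228.0000


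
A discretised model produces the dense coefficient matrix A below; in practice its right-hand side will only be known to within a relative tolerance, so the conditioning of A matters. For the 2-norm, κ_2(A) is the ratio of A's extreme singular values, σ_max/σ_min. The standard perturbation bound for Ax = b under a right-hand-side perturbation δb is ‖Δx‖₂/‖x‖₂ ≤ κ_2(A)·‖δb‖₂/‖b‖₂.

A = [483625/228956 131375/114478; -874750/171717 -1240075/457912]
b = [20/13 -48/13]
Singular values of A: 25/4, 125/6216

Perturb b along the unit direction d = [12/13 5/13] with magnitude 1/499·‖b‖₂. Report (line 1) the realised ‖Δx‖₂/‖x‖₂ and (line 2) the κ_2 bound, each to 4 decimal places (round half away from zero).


0.6228
0.6228

largest singular value 25/4, smallest 125/6216
κ = σ_max/σ_min = (25/4)/(125/6216) = 310.8000
worst-case relative error ≤ 310.8000 × 1/499 = 0.6228
solve Ax = b  →  x = [0.5647 0.3012]
2-norm of b is 4.0000; of x, 0.6400
δb = ε·‖b‖·d = [0.0074 0.0031]; solving A·Δx = δb gives ‖Δx‖ = 0.3986
relative error = 0.6228
so the bound is sharp here: realised error equals the bound


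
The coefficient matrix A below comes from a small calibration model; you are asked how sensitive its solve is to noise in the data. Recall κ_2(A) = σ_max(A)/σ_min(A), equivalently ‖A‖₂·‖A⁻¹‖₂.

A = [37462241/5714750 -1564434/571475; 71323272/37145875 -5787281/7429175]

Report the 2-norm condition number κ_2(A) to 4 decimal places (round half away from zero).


365.7440

form AᵀA = [412041491424889/8830822588900 -8584122425193/441541129445; -8584122425193/441541129445 715379685589/88308225889] with trace 2861416922981/52253388100 and determinant 46854025/2090135524
λ_max, λ_min = (2861416922981/52253388100 ± √8187461978966816875676361/2730416567929221610000)/2 = 1369/25, 855625/2090135524
σ_max=√(1369/25)=(37/5), σ_min=√(855625/2090135524)=(925/45718) → κ = 365.7440


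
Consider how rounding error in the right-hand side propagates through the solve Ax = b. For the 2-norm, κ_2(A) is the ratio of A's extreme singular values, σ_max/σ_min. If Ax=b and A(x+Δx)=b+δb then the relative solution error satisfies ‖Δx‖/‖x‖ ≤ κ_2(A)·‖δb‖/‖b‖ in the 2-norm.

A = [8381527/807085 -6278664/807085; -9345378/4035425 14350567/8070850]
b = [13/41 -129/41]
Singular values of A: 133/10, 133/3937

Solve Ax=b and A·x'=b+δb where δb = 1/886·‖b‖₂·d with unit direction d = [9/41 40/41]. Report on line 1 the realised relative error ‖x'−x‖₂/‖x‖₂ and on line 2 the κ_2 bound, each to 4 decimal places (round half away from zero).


σ_max = 133/10, σ_min = 133/3937
κ = σ_max/σ_min = (133/10)/(133/3937) = 393.7000
perturbation bound = 393.7000·1/886 = 0.4444
solve Ax = b  →  x = [-53.2226 -71.0887]
2-norm of b is 3.1623; of x, 88.8045
with δb = [0.0008 0.0035], A·Δx = δb → ‖Δx‖ = 0.1057
dividing the unrounded norms, ‖Δx‖/‖x‖ = 0.0012
so the bound overstates the realised error by a factor of ≈ 373.4967 (computed from the unrounded values)

0.0012
0.4444


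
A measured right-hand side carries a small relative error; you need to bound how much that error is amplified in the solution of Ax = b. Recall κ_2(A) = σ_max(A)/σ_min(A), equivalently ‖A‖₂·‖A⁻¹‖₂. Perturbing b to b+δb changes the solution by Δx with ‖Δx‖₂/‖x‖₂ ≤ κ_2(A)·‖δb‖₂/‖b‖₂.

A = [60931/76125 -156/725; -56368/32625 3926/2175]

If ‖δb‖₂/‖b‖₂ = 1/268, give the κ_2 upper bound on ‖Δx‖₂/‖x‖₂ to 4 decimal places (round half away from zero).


0.0235

M = AᵀA = [302565601/83448225 -2615444/794745; -2615444/794745 25012/7569]. tr(M)=687661/99225, det(M)=114244/99225
solving λ² − 687661/99225·λ + 114244/99225 = 0 gives λ = 169/25, 676/3969
so κ_2 = √((169/25) / (676/3969)) = 6.3000
perturbation bound = 6.3000·1/268 = 0.0235


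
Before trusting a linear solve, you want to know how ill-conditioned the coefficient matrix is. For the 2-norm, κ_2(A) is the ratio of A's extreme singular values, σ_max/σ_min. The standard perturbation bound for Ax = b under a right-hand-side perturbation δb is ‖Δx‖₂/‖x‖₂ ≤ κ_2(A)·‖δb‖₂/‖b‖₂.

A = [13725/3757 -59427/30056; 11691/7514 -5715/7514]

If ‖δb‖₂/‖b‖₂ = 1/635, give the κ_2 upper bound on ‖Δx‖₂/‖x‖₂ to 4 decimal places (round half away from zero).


AᵀA = [5267349/334084 -5616945/668168; -5616945/668168 23989041/5345344]; tr = 374625/18496, det = 6561/73984
solving λ² − 374625/18496·λ + 6561/73984 = 0 gives λ = 81/4, 81/18496
so κ_2 = √((81/4) / (81/18496)) = 68.0000
κ_2(A)·‖δb‖/‖b‖ = 0.1071

0.1071


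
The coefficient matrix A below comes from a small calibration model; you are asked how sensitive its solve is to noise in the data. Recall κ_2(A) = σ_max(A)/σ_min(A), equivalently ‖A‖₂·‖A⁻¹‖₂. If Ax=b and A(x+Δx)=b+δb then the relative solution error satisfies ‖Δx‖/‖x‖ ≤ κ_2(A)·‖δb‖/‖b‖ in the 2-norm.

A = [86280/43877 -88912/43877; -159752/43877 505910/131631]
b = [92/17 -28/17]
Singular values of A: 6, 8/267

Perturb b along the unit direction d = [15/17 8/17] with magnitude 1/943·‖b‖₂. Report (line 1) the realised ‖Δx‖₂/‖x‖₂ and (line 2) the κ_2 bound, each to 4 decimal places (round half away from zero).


σ_max = 6, σ_min = 8/267
κ = σ_max/σ_min = 6/(8/267) = 200.2500
worst-case relative error ≤ 200.2500 × 1/943 = 0.2124
solve Ax = b  →  x = [97.1322 91.5862]
‖b‖₂ = 5.6569 and ‖x‖₂ = 133.5017
δb = ε·‖b‖·d = [0.0053 0.0028]; solving A·Δx = δb gives ‖Δx‖ = 0.2002
relative error = 0.0015
so the bound overstates the realised error by a factor of ≈ 141.5999 (computed from the unrounded values)

0.0015
0.2124


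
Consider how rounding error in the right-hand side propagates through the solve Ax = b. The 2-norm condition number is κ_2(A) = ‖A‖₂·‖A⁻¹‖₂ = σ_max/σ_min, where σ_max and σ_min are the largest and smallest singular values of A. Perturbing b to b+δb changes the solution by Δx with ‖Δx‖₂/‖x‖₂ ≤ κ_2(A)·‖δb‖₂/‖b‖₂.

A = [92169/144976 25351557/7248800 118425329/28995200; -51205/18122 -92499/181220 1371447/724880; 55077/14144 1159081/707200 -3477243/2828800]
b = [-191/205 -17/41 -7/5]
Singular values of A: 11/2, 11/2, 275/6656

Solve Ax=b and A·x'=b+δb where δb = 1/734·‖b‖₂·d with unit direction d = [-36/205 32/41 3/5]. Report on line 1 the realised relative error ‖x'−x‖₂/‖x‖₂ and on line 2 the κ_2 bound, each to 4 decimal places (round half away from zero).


0.0024
0.1814

σ_max = 11/2, σ_min = 275/6656
κ = σ_max/σ_min = (11/2)/(275/6656) = 133.1200
perturbation bound = 133.1200·1/734 = 0.1814
solve Ax = b  →  x = [-11.5504 16.9074 -12.9078]
2-norm of b is 1.7321; of x, 24.2050
δb = ε·‖b‖·d = [-0.0004 0.0018 0.0014]; solving A·Δx = δb gives ‖Δx‖ = 0.0571
relative error = 0.0024
tightness: 0.0024 against a bound of 0.1814 (unrounded ratio ≈ 0.0130)


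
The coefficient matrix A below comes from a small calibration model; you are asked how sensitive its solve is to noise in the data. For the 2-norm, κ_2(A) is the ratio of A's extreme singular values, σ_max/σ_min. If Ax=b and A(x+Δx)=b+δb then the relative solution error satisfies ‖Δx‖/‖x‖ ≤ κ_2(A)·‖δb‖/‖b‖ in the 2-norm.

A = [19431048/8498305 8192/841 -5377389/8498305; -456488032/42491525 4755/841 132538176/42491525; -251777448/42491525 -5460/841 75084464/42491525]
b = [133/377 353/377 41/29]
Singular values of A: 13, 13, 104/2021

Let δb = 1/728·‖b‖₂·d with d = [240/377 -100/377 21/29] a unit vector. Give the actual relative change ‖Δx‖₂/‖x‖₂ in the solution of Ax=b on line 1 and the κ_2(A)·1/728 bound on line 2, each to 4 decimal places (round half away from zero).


σ_max = 13, σ_min = 104/2021
condition number: 13 ÷ (104/2021) = 252.6250
perturbation bound = 252.6250·1/728 = 0.3470
solve Ax = b  →  x = [5.3368 -0.0027 18.6858]
2-norm of b is 1.7321; of x, 19.4330
Δx = A⁻¹·δb where δb = 1/728·1.7321·d; ‖Δx‖ = 0.0462
realised ‖Δx‖/‖x‖ = 0.0024
realised/bound (from unrounded values) ≈ 0.0069

0.0024
0.3470


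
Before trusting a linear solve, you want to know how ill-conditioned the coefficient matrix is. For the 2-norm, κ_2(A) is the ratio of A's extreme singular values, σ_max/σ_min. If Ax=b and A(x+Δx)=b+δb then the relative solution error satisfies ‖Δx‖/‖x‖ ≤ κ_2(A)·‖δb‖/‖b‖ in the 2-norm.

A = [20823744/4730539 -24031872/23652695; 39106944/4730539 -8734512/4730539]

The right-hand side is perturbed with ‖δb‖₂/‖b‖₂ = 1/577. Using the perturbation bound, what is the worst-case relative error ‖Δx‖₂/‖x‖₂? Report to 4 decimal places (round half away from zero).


form AᵀA = [6792323125248/77432523289 -7641293801472/387162616445; -7641293801472/387162616445 8598004736256/1935813082225] with trace 106130923776/1151584225 and determinant 84934656/1151584225
eigenvalues of AᵀA: λ = (tr ± √(tr²−4·det))/2 = 2304/25, 36864/46063369
σ_max=√(2304/25)=(48/5), σ_min=√(36864/46063369)=(192/6787) → κ = 339.3500
worst-case relative error ≤ 339.3500 × 1/577 = 0.5881

0.5881


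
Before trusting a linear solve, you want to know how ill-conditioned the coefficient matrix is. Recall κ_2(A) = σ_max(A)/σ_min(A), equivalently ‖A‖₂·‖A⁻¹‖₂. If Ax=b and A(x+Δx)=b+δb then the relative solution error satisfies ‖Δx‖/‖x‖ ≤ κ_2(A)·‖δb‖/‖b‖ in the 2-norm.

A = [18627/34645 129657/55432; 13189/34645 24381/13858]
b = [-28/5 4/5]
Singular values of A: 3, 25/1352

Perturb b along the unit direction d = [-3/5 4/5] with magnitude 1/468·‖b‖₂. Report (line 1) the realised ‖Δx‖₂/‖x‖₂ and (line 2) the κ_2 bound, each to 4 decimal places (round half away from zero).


0.0030
0.3467

σ_max = 3, σ_min = 25/1352
κ_2(A) = 3 / (25/1352) = 162.2400
perturbation bound = 162.2400·1/468 = 0.3467
solve Ax = b  →  x = [-211.3366 46.1841]
‖b‖₂ = 5.6569 and ‖x‖₂ = 216.3241
with δb = [-0.0073 0.0097], A·Δx = δb → ‖Δx‖ = 0.6537
dividing the unrounded norms, ‖Δx‖/‖x‖ = 0.0030
so the bound overstates the realised error by a factor of ≈ 114.7232 (computed from the unrounded values)


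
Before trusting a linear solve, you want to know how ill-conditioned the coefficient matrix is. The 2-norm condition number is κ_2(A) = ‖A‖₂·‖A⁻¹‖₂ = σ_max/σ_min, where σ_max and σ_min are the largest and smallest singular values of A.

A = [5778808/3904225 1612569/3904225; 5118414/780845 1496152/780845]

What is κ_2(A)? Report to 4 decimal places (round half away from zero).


AᵀA = [409487607844/9067800625 119432992392/9067800625; 119432992392/9067800625 34837685281/9067800625]; tr = 710920469/14508481, det = 240100/14508481
eigenvalues of AᵀA: λ = (tr ± √(tr²−4·det))/2 = 49, 4900/14508481
κ = σ_max/σ_min = 7/(70/3809) = 380.9000

380.9000


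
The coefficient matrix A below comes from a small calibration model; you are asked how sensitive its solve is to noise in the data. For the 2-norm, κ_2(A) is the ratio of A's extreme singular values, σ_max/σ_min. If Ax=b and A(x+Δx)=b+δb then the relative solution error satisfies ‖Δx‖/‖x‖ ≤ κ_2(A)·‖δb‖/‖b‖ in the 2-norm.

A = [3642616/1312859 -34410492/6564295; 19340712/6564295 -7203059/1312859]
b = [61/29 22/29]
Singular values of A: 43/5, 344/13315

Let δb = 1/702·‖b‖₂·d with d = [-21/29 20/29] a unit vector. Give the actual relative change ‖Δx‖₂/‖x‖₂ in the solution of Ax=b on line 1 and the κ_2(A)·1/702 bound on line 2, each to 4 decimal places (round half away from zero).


0.0032
0.4742

largest singular value 43/5, smallest 344/13315
κ_2(A) = (43/5) / (344/13315) = 332.8750
worst-case relative error ≤ 332.8750 × 1/702 = 0.4742
solve Ax = b  →  x = [-34.0433 -18.4200]
‖b‖ = 2.2361, ‖x‖ = 38.7071
with δb = [-0.0023 0.0022], A·Δx = δb → ‖Δx‖ = 0.1233
dividing the unrounded norms, ‖Δx‖/‖x‖ = 0.0032
realised/bound (from unrounded values) ≈ 0.0067


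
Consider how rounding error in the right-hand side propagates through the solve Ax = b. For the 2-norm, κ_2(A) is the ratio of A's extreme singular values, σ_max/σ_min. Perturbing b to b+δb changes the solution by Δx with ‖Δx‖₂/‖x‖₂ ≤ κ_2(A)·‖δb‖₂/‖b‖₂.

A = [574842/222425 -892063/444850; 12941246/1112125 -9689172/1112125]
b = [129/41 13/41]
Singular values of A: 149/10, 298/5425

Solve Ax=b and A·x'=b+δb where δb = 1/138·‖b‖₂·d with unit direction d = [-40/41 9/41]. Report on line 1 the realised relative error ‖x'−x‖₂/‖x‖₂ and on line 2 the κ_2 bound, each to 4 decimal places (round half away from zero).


largest singular value 149/10, smallest 298/5425
condition number: (149/10) ÷ (298/5425) = 271.2500
perturbation bound = 271.2500·1/138 = 1.9656
solve Ax = b  →  x = [-32.7148 -43.7315]
‖b‖₂ = 3.1623 and ‖x‖₂ = 54.6141
re-solving with b+δb shifts x by Δx of norm 0.4172
realised ‖Δx‖/‖x‖ = 0.0076
so the bound overstates the realised error by a factor of ≈ 257.3305 (computed from the unrounded values)

0.0076
1.9656


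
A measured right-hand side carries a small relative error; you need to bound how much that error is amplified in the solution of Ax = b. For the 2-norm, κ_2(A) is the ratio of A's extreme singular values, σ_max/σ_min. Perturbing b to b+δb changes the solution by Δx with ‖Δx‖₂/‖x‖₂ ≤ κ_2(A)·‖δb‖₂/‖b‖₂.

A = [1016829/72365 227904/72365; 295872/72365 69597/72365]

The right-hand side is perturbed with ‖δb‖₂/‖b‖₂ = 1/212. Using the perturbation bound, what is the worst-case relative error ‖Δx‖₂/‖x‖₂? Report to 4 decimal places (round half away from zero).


form AᵀA = [44859258225/209467729 10093248000/209467729; 10093248000/209467729 2271359025/209467729] with trace 28037250/124609 and determinant 50625/124609
solving λ² − 28037250/124609·λ + 50625/124609 = 0 gives λ = 225, 225/124609
σ_max=√225=15, σ_min=√(225/124609)=(15/353) → κ = 353.0000
perturbation bound = 353.0000·1/212 = 1.6651

1.6651


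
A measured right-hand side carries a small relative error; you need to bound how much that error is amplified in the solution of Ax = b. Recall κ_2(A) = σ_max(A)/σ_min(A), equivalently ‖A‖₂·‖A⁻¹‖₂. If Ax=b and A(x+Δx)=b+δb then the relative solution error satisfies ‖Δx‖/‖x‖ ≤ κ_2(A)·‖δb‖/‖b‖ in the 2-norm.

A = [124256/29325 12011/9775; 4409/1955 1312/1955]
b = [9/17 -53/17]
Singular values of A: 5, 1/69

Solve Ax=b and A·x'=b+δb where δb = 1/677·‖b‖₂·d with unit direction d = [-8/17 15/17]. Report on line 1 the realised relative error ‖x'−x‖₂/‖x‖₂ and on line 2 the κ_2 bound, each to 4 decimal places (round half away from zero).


σ_max = 5, σ_min = 1/69
κ_2(A) = 5 / (1/69) = 345.0000
worst-case relative error ≤ 345.0000 × 1/677 = 0.5096
solve Ax = b  →  x = [57.7680 -198.7760]
2-norm of b is 3.1623; of x, 207.0001
δb = ε·‖b‖·d = [-0.0022 0.0041]; solving A·Δx = δb gives ‖Δx‖ = 0.3223
relative error = 0.0016
realised/bound (from unrounded values) ≈ 0.0031

0.0016
0.5096


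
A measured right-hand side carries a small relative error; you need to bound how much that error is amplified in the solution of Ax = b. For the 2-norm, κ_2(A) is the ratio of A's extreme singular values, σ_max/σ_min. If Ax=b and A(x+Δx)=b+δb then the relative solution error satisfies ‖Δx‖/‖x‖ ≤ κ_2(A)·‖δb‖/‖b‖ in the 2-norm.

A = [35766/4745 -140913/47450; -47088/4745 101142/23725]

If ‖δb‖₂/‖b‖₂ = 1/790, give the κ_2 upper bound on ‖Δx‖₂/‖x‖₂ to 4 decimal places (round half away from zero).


0.0866

M = AᵀA = [10758420/69277 -22407759/346385; -22407759/346385 187000893/6927700]. tr(M)=97141761/532900, det(M)=944784/133225
eigenvalues of AᵀA: λ = (tr ± √(tr²−4·det))/2 = 729/4, 5184/133225
κ_2(A) = √(λ_max/λ_min) = √((729/4) / (5184/133225)) = 68.4375
worst-case relative error ≤ 68.4375 × 1/790 = 0.0866


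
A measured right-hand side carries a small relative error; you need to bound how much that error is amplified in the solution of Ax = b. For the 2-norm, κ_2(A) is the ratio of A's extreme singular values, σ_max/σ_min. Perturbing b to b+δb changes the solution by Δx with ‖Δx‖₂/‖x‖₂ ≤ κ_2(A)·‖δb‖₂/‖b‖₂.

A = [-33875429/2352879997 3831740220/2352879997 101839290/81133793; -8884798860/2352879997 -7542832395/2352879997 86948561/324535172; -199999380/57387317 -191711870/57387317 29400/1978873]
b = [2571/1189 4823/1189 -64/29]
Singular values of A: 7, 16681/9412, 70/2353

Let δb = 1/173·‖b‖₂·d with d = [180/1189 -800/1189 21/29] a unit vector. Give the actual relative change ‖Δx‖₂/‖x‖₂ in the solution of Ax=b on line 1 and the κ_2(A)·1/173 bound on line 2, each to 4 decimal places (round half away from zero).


largest singular value 7, smallest 70/2353
κ = σ_max/σ_min = 7/(70/2353) = 235.3000
κ_2(A)·‖δb‖/‖b‖ = 1.3601
solve Ax = b  →  x = [-68.0572 71.2529 -91.5033]
‖b‖ = 5.0990, ‖x‖ = 134.4679
δb = ε·‖b‖·d = [0.0045 -0.0198 0.0213]; solving A·Δx = δb gives ‖Δx‖ = 0.9908
relative error = 0.0074
realised/bound (from unrounded values) ≈ 0.0054

0.0074
1.3601


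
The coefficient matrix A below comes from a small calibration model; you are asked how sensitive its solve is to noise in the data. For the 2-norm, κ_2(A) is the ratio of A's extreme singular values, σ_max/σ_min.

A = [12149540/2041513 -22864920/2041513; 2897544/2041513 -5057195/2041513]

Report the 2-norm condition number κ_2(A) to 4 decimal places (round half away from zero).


AᵀA = [92806117456/2479342849 -173974839480/2479342849; -173974839480/2479342849 326222360425/2479342849]; tr = 1449925529/8579041, det = 11424400/8579041
solving λ² − 1449925529/8579041·λ + 11424400/8579041 = 0 gives λ = 169, 67600/8579041
κ = σ_max/σ_min = 13/(260/2929) = 146.4500

146.4500


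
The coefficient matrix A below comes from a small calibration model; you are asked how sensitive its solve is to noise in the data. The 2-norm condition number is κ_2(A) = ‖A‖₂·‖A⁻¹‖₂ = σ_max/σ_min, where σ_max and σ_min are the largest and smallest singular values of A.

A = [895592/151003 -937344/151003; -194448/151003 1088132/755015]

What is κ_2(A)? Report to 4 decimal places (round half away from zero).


M = AᵀA = [499640128/13564489 -2622828096/67822445; -2622828096/67822445 13771193104/339112225]. tr(M)=31227344/403225, det(M)=123904/403225
char-poly roots: 1936/25 and 64/16129
σ_max=√(1936/25)=(44/5), σ_min=√(64/16129)=(8/127) → κ = 139.7000

139.7000


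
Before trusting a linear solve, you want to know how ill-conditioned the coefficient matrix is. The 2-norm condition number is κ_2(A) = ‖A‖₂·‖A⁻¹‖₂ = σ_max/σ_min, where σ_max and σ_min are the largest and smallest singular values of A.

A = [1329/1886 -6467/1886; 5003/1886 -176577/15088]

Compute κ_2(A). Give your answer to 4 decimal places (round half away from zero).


184.0000

M = AᵀA = [13398125/1778498 -952171875/28455968; -952171875/28455968 33856050625/227647744]. tr(M)=21160625/135424, det(M)=390625/541696
eigenvalues of AᵀA: λ = (tr ± √(tr²−4·det))/2 = 625/4, 625/135424
so κ_2 = √((625/4) / (625/135424)) = 184.0000


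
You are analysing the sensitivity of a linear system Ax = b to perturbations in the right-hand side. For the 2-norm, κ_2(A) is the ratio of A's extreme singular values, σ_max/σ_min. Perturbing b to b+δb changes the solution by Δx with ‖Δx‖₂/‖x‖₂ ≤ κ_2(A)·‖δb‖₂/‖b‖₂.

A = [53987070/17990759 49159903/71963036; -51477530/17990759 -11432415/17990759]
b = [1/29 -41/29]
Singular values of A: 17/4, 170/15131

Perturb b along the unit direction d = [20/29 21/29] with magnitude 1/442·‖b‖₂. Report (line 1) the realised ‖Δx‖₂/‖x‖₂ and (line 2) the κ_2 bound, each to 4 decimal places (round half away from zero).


0.0032
0.8558

from the listed singular values, σ₁ = 17/4, σ_n = 170/15131
κ = σ_max/σ_min = (17/4)/(170/15131) = 378.2750
κ_2(A)·‖δb‖/‖b‖ = 0.8558
solve Ax = b  →  x = [19.7674 -86.7834]
2-norm of b is 1.4142; of x, 89.0062
δb = ε·‖b‖·d = [0.0022 0.0023]; solving A·Δx = δb gives ‖Δx‖ = 0.2848
realised ‖Δx‖/‖x‖ = 0.0032
so the bound overstates the realised error by a factor of ≈ 267.4818 (computed from the unrounded values)


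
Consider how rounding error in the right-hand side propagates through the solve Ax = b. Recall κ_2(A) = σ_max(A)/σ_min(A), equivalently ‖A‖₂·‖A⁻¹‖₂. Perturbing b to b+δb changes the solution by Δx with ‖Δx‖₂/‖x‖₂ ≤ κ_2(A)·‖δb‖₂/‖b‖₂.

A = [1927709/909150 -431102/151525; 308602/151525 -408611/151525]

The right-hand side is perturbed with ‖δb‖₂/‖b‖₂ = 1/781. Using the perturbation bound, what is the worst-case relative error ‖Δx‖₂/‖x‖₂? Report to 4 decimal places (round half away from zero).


form AᵀA = [339811129/39312900 -1510229/131043; -1510229/131043 16780589/1092025] with trace 943912333/39312900 and determinant 5764801/982822500
char-poly roots: 2401/100 and 2401/9828225
σ_max=√(2401/100)=(49/10), σ_min=√(2401/9828225)=(49/3135) → κ = 313.5000
bound on ‖Δx‖/‖x‖: κ·ε = 313.5000·1/781 = 0.4014

0.4014


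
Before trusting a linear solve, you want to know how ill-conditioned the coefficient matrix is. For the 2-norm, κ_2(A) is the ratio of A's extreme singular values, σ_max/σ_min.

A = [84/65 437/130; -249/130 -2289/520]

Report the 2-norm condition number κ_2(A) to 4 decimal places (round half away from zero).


48.0000

M = AᵀA = [3609/676 34545/2704; 34545/2704 331801/10816]. tr(M)=2305/64, det(M)=9/16
eigenvalues of AᵀA: λ = (tr ± √(tr²−4·det))/2 = 36, 1/64
κ_2(A) = √(λ_max/λ_min) = √(36 / (1/64)) = 48.0000


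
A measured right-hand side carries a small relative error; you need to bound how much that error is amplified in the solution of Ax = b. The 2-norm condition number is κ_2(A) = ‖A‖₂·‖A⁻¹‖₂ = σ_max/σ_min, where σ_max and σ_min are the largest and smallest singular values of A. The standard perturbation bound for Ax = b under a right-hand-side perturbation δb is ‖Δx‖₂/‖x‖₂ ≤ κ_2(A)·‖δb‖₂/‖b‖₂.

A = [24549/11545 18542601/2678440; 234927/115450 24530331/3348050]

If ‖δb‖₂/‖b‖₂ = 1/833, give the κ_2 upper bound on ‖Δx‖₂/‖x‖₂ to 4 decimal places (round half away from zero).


AᵀA = [115456035429/13328702500 789852825531/26657405000; 789852825531/26657405000 21668841283761/213259240000]; tr = 37625820561/341214784, det = 3038765625/1364859136
char-poly roots: 441/4 and 6890625/341214784
κ_2(A) = √(λ_max/λ_min) = √((441/4) / (6890625/341214784)) = 73.8880
κ_2(A)·‖δb‖/‖b‖ = 0.0887

0.0887


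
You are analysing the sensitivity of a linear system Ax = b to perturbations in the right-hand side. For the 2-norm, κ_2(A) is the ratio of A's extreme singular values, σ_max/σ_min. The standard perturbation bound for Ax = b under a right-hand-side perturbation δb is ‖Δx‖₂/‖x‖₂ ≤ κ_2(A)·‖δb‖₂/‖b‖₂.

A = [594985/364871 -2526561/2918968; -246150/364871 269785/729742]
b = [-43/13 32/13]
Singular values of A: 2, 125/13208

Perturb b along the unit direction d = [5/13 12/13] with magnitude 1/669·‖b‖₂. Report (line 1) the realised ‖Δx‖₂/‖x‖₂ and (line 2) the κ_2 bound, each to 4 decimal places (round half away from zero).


0.0062
0.3159

σ_max = 2, σ_min = 125/13208
κ = σ_max/σ_min = 2/(125/13208) = 211.3280
worst-case relative error ≤ 211.3280 × 1/669 = 0.3159
solve Ax = b  →  x = [47.9595 94.1741]
‖b‖₂ = 4.1231 and ‖x‖₂ = 105.6829
δb = ε·‖b‖·d = [0.0024 0.0057]; solving A·Δx = δb gives ‖Δx‖ = 0.6512
dividing the unrounded norms, ‖Δx‖/‖x‖ = 0.0062
realised/bound (from unrounded values) ≈ 0.0195


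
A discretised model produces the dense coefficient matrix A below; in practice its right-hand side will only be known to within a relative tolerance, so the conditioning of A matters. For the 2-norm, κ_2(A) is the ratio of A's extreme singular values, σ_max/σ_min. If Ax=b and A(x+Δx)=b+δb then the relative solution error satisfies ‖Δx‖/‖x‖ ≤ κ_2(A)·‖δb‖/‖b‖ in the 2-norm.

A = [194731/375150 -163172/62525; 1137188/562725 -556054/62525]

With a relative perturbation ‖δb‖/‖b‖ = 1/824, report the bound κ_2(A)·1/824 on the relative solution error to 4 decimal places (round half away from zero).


0.1666

AᵀA = [8822508241/2026620324 -1087999850/56295009; -1087999850/56295009 537313844/6255001]; tr = 108811537/1205604, det = 130321/301401
solving λ² − 108811537/1205604·λ + 130321/301401 = 0 gives λ = 361/4, 1444/301401
κ = σ_max/σ_min = (19/2)/(38/549) = 137.2500
κ_2(A)·‖δb‖/‖b‖ = 0.1666


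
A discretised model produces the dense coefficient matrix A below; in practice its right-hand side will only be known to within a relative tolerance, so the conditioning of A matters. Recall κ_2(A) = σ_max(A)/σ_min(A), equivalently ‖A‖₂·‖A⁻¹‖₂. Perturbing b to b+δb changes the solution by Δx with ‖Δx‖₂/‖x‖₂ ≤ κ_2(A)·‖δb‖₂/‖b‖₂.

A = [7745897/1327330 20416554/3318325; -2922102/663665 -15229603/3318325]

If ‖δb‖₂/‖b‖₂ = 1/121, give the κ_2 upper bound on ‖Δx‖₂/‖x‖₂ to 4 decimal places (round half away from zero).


3.0261

AᵀA = [3766145629129/70472197156 4942988622999/88090246445; 4942988622999/88090246445 25951059390901/440451232225]; tr = 235383921869/2094892900, det = 7890481/83795716
char-poly roots: 2809/25 and 70225/83795716
κ = σ_max/σ_min = (53/5)/(265/9154) = 366.1600
bound on ‖Δx‖/‖x‖: κ·ε = 366.1600·1/121 = 3.0261


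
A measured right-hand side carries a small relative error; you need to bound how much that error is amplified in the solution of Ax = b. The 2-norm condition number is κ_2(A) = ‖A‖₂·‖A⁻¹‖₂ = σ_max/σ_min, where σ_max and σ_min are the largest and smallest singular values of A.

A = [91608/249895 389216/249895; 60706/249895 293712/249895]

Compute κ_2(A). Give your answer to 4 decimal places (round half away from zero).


M = AᵀA = [483089764/2497900441 2139415200/2497900441; 2139415200/2497900441 9510233344/2497900441]. tr(M)=5944868/1485961, det(M)=4096/1485961
char-poly roots: 4 and 1024/1485961
κ = σ_max/σ_min = 2/(32/1219) = 76.1875

76.1875


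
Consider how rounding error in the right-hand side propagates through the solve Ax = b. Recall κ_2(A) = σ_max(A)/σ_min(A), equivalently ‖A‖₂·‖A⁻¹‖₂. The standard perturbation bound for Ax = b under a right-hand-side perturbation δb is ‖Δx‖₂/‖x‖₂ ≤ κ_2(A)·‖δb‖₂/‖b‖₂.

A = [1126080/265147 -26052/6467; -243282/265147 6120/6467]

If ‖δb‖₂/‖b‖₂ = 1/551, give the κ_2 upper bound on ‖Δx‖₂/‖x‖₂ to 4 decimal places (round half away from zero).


0.2024

form AᵀA = [789555204/41822089 -751842000/41822089; -751842000/41822089 716161104/41822089] with trace 1790388/49729 and determinant 5184/49729
solving λ² − 1790388/49729·λ + 5184/49729 = 0 gives λ = 36, 144/49729
σ_max=√36=6, σ_min=√(144/49729)=(12/223) → κ = 111.5000
κ_2(A)·‖δb‖/‖b‖ = 0.2024


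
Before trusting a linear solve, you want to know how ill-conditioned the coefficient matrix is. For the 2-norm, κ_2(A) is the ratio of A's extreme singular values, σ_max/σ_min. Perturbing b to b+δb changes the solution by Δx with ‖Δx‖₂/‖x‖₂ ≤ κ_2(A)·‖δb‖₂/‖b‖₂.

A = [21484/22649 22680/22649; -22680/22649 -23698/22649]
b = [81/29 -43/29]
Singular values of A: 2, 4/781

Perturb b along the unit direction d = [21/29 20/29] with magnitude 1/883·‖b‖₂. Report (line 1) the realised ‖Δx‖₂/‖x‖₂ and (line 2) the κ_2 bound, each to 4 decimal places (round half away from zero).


σ_max = 2, σ_min = 4/781
condition number: 2 ÷ (4/781) = 390.5000
bound on ‖Δx‖/‖x‖: κ·ε = 390.5000·1/883 = 0.4422
solve Ax = b  →  x = [-140.3534 135.7414]
‖b‖₂ = 3.1623 and ‖x‖₂ = 195.2558
Δx = A⁻¹·δb where δb = 1/883·3.1623·d; ‖Δx‖ = 0.6992
realised ‖Δx‖/‖x‖ = 0.0036
so the bound overstates the realised error by a factor of ≈ 123.4906 (computed from the unrounded values)

0.0036
0.4422


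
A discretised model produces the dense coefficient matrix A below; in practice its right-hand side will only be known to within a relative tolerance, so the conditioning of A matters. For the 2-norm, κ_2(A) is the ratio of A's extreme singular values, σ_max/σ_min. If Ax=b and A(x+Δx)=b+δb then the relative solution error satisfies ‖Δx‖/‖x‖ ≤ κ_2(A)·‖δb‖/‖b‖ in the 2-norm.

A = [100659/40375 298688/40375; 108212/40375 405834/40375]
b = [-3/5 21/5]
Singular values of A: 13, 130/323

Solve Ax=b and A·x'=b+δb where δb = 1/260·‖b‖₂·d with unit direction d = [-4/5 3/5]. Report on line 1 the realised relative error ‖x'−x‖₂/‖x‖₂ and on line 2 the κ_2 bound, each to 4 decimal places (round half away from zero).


0.0054
0.1242

largest singular value 13, smallest 130/323
condition number: 13 ÷ (130/323) = 32.3000
κ_2(A)·‖δb‖/‖b‖ = 0.1242
solve Ax = b  →  x = [-7.0911 2.3086]
‖b‖ = 4.2426, ‖x‖ = 7.4574
re-solving with b+δb shifts x by Δx of norm 0.0405
realised ‖Δx‖/‖x‖ = 0.0054
so the bound overstates the realised error by a factor of ≈ 22.8505 (computed from the unrounded values)


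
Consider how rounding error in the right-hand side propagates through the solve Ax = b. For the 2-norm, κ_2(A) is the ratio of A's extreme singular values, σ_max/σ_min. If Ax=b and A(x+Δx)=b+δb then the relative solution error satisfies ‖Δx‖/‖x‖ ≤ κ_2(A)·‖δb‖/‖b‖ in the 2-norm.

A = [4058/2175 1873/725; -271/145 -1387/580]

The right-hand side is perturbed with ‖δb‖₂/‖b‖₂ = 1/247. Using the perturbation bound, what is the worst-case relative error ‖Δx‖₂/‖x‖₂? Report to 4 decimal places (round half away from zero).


AᵀA = [39229/5625 69671/7500; 69671/7500 123929/10000]; tr = 69721/3600, det = 121/900
char-poly roots: 484/25 and 1/144
κ = σ_max/σ_min = (22/5)/(1/12) = 52.8000
κ_2(A)·‖δb‖/‖b‖ = 0.2138

0.2138


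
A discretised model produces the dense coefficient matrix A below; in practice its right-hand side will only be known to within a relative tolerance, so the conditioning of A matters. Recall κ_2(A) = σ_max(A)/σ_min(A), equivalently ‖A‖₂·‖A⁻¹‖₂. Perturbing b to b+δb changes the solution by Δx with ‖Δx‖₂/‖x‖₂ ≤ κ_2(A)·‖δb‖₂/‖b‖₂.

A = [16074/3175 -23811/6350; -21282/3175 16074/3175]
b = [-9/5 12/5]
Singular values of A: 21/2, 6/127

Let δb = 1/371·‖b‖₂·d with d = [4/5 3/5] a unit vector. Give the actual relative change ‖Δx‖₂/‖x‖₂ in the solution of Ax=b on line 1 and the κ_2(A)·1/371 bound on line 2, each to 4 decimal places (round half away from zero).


0.5991
0.5991

from the listed singular values, σ₁ = 21/2, σ_n = 6/127
κ_2(A) = (21/2) / (6/127) = 222.2500
perturbation bound = 222.2500·1/371 = 0.5991
solve Ax = b  →  x = [-0.2286 0.1714]
2-norm of b is 3.0000; of x, 0.2857
δb = ε·‖b‖·d = [0.0065 0.0049]; solving A·Δx = δb gives ‖Δx‖ = 0.1712
relative error = 0.5991
tightness: 0.5991 against a bound of 0.5991; the bound is attained (ratio 1)


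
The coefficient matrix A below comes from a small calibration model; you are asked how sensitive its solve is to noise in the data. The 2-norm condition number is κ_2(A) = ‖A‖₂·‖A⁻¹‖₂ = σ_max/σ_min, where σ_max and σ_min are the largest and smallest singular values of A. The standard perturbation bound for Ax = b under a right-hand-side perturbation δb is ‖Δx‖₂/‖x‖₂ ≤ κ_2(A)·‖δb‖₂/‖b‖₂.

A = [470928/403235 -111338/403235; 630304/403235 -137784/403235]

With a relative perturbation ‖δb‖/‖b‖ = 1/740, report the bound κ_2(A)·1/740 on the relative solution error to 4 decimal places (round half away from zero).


M = AᵀA = [24762252544/6503938609 -5571119520/6503938609; -5571119520/6503938609 1255223236/6503938609]. tr(M)=15477380/3869089, det(M)=4096/3869089
solving λ² − 15477380/3869089·λ + 4096/3869089 = 0 gives λ = 4, 1024/3869089
so κ_2 = √(4 / (1024/3869089)) = 122.9375
κ_2(A)·‖δb‖/‖b‖ = 0.1661

0.1661


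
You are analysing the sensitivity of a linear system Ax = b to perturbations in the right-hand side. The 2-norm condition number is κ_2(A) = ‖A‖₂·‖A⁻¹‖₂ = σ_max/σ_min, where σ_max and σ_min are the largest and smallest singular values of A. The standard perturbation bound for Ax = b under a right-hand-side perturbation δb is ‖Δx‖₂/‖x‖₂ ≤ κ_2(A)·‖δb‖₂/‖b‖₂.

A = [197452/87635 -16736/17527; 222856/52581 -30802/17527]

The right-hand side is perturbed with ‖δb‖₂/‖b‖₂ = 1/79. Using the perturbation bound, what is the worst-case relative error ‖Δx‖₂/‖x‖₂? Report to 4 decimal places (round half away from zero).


3.9152

AᵀA = [5510399824/239166225 -153064784/15944415; -153064784/15944415 4252100/1062961]; tr = 6467122324/239166225, det = 1827904/239166225
λ_max, λ_min = (6467122324/239166225 ± √41821922461981791376/57200483180750625)/2 = 676/25, 2704/9566649
so κ_2 = √((676/25) / (2704/9566649)) = 309.3000
perturbation bound = 309.3000·1/79 = 3.9152


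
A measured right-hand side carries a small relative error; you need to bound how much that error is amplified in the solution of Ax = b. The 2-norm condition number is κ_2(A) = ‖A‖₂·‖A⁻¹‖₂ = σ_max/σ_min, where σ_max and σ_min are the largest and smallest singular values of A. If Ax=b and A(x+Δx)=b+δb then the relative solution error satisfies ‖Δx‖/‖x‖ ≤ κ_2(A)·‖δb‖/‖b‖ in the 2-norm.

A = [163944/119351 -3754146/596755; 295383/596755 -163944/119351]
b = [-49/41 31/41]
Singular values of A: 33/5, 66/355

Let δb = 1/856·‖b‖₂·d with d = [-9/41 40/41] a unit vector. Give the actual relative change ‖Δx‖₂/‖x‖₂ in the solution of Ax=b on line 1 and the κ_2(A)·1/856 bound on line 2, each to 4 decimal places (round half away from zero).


from the listed singular values, σ₁ = 33/5, σ_n = 66/355
κ_2(A) = (33/5) / (66/355) = 35.5000
perturbation bound = 35.5000·1/856 = 0.0415
solve Ax = b  →  x = [5.2143 1.3285]
‖b‖ = 1.4142, ‖x‖ = 5.3809
re-solving with b+δb shifts x by Δx of norm 0.0089
dividing the unrounded norms, ‖Δx‖/‖x‖ = 0.0017
realised/bound (from unrounded values) ≈ 0.0398

0.0017
0.0415
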